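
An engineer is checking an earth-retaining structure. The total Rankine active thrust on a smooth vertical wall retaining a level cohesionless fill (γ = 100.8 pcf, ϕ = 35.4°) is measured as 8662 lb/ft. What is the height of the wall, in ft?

K_a = 0.2664. P_a = ½ K_a γ H² ⇒ H = √(2P_a/(K_a γ)).
H = √(2×8662/(0.2664×100.8)) = 25.40 ft.

25.4 ft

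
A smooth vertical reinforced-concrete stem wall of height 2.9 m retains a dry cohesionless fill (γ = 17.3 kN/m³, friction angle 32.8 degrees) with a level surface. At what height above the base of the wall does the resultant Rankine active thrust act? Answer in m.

0.967 m

K_a = 0.2973.
The pressure distribution is triangular, so the resultant acts at H/3 above the base = 2.9/3 = 0.9667 m.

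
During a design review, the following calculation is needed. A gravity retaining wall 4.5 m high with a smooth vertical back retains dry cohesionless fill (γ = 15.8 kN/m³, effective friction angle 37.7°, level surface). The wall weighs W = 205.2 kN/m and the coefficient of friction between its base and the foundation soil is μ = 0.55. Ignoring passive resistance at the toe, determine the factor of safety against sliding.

K_a = tan²(45° − 37.7°/2) = 0.2411.
P_a = ½K_aγH² = 0.5×0.2411×15.8×4.5² = 38.56 kN/m, acting at H/3 = 1.500 m above the base.
FS_sliding = μW / P_a = 0.55×205.2 / 38.56 = 2.927.

2.93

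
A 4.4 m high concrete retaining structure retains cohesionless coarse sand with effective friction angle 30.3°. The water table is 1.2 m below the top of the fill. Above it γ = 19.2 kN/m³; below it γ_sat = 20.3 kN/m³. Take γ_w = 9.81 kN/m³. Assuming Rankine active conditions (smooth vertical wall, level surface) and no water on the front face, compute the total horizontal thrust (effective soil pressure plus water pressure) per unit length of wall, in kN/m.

96.7 kN/m

K_a = tan²(45° − φ/2) = 0.3293.
γ' = 20.3 − 9.81 = 10.49 kN/m³. Depth below WT = 3.2 m.
σ'_h at WT = K_a γ d_w = 7.588 kPa; at base = 7.588 + K_a γ' × 3.2 = 18.64 kPa.
P₁ (0–1.2 m) = ½×7.588×1.2 = 4.553. P₂ (1.2–4.4 m) = ½(7.588+18.64)×3.2 = 41.97.
P_w = ½ γ_w h₂² = 0.5×9.81×3.2² = 50.23. Total = 4.553+41.97+50.23 = 96.75 kN/m.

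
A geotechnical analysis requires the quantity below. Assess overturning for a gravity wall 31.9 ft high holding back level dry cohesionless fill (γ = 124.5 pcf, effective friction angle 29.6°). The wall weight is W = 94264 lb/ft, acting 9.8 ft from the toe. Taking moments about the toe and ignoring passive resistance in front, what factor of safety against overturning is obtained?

4.05

K_a = tan²(45° − 29.6°/2) = 0.3387.
P_a = ½K_aγH² = 0.5×0.3387×124.5×31.9² = 21460 lb/ft, acting at H/3 = 10.63 ft above the base.
Overturning moment M_o = P_a × H/3 = 21460 × 10.63 = 228200.
Resisting moment M_r = W × 9.8 = 94264 × 9.8 = 923800.
FS_overturning = M_r/M_o = 923800/228200 = 4.049.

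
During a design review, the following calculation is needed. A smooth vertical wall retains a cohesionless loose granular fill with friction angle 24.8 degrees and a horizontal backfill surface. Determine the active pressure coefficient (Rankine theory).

0.409

K_a = (1 − sin φ)/(1 + sin φ) = (1 − sin 24.8°)/(1 + sin 24.8°) = 0.4090.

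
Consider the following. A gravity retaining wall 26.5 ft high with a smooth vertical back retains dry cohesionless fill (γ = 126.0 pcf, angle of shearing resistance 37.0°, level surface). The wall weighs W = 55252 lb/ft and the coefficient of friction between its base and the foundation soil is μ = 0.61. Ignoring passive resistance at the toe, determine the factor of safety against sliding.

3.06

K_a = tan²(45° − 37.0°/2) = 0.2486.
P_a = ½K_aγH² = 0.5×0.2486×126.0×26.5² = 11000 lb/ft, acting at H/3 = 8.833 ft above the base.
FS_sliding = μW / P_a = 0.61×55252 / 11000 = 3.065.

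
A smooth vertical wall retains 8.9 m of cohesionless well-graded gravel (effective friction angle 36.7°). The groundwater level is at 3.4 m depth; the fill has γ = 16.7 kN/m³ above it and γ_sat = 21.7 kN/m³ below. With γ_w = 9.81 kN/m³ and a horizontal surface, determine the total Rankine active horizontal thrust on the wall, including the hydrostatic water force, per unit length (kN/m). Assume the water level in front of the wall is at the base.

297 kN/m

K_a = tan²(45° − φ/2) = 0.2519.
γ' = 21.7 − 9.81 = 11.89 kN/m³. Depth below WT = 5.5 m.
σ'_h at WT = K_a γ d_w = 14.30 kPa; at base = 14.30 + K_a γ' × 5.5 = 30.77 kPa.
P₁ (0–3.4 m) = ½×14.30×3.4 = 24.31. P₂ (3.4–8.9 m) = ½(14.30+30.77)×5.5 = 123.9.
P_w = ½ γ_w h₂² = 0.5×9.81×5.5² = 148.4. Total = 24.31+123.9+148.4 = 296.6 kN/m.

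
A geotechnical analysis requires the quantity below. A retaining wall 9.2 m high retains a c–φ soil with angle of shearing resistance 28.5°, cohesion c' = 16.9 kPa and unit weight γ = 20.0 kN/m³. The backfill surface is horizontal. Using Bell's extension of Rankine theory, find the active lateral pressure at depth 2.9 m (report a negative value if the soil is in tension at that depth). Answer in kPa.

K_a = (1 − sin φ)/(1 + sin φ) = 0.3540.
σ_a = K_a γ z − 2c√K_a = 0.3540×20.0×2.9 − 2×16.9×0.5949 = 0.4202 kPa.

0.420 kPa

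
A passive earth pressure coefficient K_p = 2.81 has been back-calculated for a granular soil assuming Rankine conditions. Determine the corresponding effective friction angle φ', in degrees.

28.4°

K_p = (1+sin φ)/(1−sin φ) ⇒ sin φ = (K_p − 1)/(K_p + 1) = 0.4751.
φ = arcsin(0.4751) = 28.36°.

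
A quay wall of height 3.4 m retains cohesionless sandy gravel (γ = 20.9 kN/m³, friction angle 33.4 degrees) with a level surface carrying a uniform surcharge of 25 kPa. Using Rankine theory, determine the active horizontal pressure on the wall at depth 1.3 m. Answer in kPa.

15.1 kPa

K_a = (1 − sin φ)/(1 + sin φ) = 0.2899.
σ_v = γz + q = 20.9 × 1.3 + 25 = 52.17 kPa.
σ_h = K_a σ_v = 0.2899 × 52.17 = 15.13 kPa.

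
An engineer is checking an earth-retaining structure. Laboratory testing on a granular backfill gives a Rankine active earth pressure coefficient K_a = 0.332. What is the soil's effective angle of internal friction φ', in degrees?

K_a = tan²(45° − φ/2) ⇒ 45° − φ/2 = arctan(√0.332) = 29.95°.
φ = 2(45° − 29.95°) = 30.10°.

30.1°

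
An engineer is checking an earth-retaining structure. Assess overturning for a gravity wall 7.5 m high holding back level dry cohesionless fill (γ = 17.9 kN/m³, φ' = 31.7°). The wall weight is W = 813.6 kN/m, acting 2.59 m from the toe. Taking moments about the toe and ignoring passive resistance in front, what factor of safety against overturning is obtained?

5.38

K_a = tan²(45° − 31.7°/2) = 0.3111.
P_a = ½K_aγH² = 0.5×0.3111×17.9×7.5² = 156.6 kN/m, acting at H/3 = 2.500 m above the base.
Overturning moment M_o = P_a × H/3 = 156.6 × 2.500 = 391.5.
Resisting moment M_r = W × 2.59 = 813.6 × 2.59 = 2107.
FS_overturning = M_r/M_o = 2107/391.5 = 5.382.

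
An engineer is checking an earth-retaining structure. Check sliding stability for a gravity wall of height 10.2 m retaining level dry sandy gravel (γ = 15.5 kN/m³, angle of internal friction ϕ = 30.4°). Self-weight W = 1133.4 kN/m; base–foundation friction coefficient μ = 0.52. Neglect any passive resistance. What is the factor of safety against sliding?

2.23

K_a = tan²(45° − 30.4°/2) = 0.3280.
P_a = ½K_aγH² = 0.5×0.3280×15.5×10.2² = 264.5 kN/m, acting at H/3 = 3.400 m above the base.
FS_sliding = μW / P_a = 0.52×1133.4 / 264.5 = 2.229.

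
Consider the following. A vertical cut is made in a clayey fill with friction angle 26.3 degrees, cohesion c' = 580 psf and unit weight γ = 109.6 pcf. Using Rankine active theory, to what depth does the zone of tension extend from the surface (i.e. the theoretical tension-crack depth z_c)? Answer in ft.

17.0 ft

K_a = tan²(45° − 26.3°/2) = 0.3859; √K_a = 0.6212.
The active pressure is zero where K_a γ z = 2c√K_a, so z_c = 2c/(γ√K_a) = 2×580/(109.6×0.6212) = 17.04 ft.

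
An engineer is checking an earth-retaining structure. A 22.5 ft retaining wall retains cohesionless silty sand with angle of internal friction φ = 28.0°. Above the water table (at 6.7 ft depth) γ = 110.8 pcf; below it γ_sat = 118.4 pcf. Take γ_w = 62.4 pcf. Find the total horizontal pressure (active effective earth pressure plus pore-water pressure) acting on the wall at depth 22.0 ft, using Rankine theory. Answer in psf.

K_a = (1 − sin φ)/(1 + sin φ) = 0.3610.
γ' = 118.4 − 62.4 = 56.00 pcf.
Effective vertical stress at 22.0 ft: σ'_v = 110.8×6.7 + 56.00×15.3 = 1599 psf.
σ'_h = K_a σ'_v = 0.3610 × 1599 = 577.4 psf; u = γ_w × 15.3 = 954.7 psf.
Total σ_h = 577.4 + 954.7 = 1532 psf.

1530 psf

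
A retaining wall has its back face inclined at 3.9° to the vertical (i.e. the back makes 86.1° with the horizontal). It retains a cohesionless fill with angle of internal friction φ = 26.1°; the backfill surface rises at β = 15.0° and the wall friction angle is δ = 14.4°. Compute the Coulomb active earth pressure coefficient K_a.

0.486

K_a = sin²(α+φ) / [sin²α · sin(α−δ) · (1 + √{sin(φ+δ)sin(φ−β) / (sin(α−δ)sin(α+β))})²].
With α = 86.1°, φ = 26.1°, δ = 14.4°, β = 15.0°: K_a = 0.4859.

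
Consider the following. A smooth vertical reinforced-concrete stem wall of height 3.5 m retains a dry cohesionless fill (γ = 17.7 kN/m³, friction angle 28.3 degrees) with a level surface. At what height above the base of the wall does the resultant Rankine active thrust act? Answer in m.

K_a = 0.3568.
The pressure distribution is triangular, so the resultant acts at H/3 above the base = 3.5/3 = 1.167 m.

1.17 m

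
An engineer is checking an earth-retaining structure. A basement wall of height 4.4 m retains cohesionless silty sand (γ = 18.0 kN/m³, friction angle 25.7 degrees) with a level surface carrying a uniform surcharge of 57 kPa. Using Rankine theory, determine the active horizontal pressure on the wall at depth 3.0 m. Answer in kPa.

43.8 kPa

K_a = (1 − sin φ)/(1 + sin φ) = 0.3950.
σ_v = γz + q = 18.0 × 3.0 + 57 = 111.0 kPa.
σ_h = K_a σ_v = 0.3950 × 111.0 = 43.85 kPa.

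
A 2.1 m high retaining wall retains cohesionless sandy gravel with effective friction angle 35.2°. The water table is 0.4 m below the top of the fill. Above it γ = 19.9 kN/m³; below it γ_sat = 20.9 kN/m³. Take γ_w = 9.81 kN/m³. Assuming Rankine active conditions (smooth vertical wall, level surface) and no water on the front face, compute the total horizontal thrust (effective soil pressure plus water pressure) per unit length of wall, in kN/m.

K_a = tan²(45° − φ/2) = 0.2687.
γ' = 20.9 − 9.81 = 11.09 kN/m³. Depth below WT = 1.7 m.
σ'_h at WT = K_a γ d_w = 2.139 kPa; at base = 2.139 + K_a γ' × 1.7 = 7.204 kPa.
P₁ (0–0.4 m) = ½×2.139×0.4 = 0.4278. P₂ (0.4–2.1 m) = ½(2.139+7.204)×1.7 = 7.942.
P_w = ½ γ_w h₂² = 0.5×9.81×1.7² = 14.18. Total = 0.4278+7.942+14.18 = 22.54 kN/m.

22.5 kN/m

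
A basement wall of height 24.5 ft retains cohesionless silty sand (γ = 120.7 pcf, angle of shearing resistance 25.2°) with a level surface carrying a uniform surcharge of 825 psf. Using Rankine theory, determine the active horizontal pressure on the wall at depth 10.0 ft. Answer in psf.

818 psf

K_a = (1 − sin φ)/(1 + sin φ) = 0.4027.
σ_v = γz + q = 120.7 × 10.0 + 825 = 2032 psf.
σ_h = K_a σ_v = 0.4027 × 2032 = 818.4 psf.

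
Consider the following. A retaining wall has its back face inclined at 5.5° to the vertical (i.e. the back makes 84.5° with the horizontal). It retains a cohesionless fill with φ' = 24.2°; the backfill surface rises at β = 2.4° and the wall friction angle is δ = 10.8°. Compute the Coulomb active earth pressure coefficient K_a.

0.436

K_a = sin²(α+φ) / [sin²α · sin(α−δ) · (1 + √{sin(φ+δ)sin(φ−β) / (sin(α−δ)sin(α+β))})²].
With α = 84.5°, φ = 24.2°, δ = 10.8°, β = 2.4°: K_a = 0.4357.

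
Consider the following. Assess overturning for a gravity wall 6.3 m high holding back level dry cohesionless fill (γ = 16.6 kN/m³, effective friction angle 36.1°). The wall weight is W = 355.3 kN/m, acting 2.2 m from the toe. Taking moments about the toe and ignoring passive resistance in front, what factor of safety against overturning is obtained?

4.37

K_a = tan²(45° − 36.1°/2) = 0.2585.
P_a = ½K_aγH² = 0.5×0.2585×16.6×6.3² = 85.16 kN/m, acting at H/3 = 2.100 m above the base.
Overturning moment M_o = P_a × H/3 = 85.16 × 2.100 = 178.8.
Resisting moment M_r = W × 2.2 = 355.3 × 2.2 = 781.7.
FS_overturning = M_r/M_o = 781.7/178.8 = 4.371.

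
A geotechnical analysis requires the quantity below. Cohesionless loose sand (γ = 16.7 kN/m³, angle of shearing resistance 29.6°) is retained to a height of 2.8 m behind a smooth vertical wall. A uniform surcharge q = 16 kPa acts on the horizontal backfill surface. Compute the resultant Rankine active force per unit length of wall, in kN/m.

K_a = tan²(45° − φ/2) = 0.3387.
Soil triangle: ½ K_a γ H² = 0.5×0.3387×16.7×2.8² = 22.18 kN/m.
Surcharge rectangle: K_a q H = 0.3387×16×2.8 = 15.18 kN/m.
Total = 22.18 + 15.18 = 37.35 kN/m.

37.4 kN/m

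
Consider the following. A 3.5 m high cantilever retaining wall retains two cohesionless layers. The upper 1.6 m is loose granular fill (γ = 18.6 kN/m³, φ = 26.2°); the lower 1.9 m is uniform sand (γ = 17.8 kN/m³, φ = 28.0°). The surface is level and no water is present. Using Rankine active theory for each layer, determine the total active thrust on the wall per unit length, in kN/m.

41.2 kN/m

K_a1 = tan²(45°−26.2°/2) = 0.3874; K_a2 = tan²(45°−28.0°/2) = 0.3610.
Layer 1: σ at base = K_a1 γ₁ h₁ = 11.53 kPa; P₁ = ½×11.53×1.6 = 9.224.
Layer 2: σ_v at top = γ₁h₁ = 29.76; σ_h top = K_a2×29.76 = 10.74; σ_h base = K_a2×(29.76+17.8×1.9) = 22.95.
P₂ = ½(10.74+22.95)×1.9 = 32.01. Total P_a = 9.224+32.01 = 41.24 kN/m.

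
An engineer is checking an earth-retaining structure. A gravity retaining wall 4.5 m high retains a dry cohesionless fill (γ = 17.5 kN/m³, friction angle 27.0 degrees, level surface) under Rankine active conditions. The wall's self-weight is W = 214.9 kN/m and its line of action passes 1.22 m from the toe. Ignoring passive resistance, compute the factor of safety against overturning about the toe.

K_a = tan²(45° − 27.0°/2) = 0.3755.
P_a = ½K_aγH² = 0.5×0.3755×17.5×4.5² = 66.54 kN/m, acting at H/3 = 1.500 m above the base.
Overturning moment M_o = P_a × H/3 = 66.54 × 1.500 = 99.81.
Resisting moment M_r = W × 1.22 = 214.9 × 1.22 = 262.2.
FS_overturning = M_r/M_o = 262.2/99.81 = 2.627.

2.63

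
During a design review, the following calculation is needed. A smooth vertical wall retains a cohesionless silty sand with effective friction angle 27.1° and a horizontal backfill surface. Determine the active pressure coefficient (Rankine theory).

K_a = tan²(45° − φ/2) = tan²(31.45°) = 0.3741.

0.374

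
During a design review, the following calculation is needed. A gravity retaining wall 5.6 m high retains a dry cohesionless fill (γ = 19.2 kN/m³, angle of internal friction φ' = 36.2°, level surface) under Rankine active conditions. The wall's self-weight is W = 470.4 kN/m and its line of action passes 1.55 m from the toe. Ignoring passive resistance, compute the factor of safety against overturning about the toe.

5.04

K_a = tan²(45° − 36.2°/2) = 0.2574.
P_a = ½K_aγH² = 0.5×0.2574×19.2×5.6² = 77.49 kN/m, acting at H/3 = 1.867 m above the base.
Overturning moment M_o = P_a × H/3 = 77.49 × 1.867 = 144.6.
Resisting moment M_r = W × 1.55 = 470.4 × 1.55 = 729.1.
FS_overturning = M_r/M_o = 729.1/144.6 = 5.041.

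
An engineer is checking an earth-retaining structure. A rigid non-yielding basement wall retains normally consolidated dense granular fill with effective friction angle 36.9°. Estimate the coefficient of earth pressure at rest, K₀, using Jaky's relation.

K₀ = 1 − sin φ' = 1 − sin 36.9° = 0.3996.

0.400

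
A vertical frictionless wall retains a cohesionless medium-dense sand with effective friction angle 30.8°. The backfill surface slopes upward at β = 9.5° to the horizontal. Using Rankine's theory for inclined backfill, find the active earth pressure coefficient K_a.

0.336

K_a = cos β · (cos β − √(cos²β − cos²φ)) / (cos β + √(cos²β − cos²φ)).
cos β = 0.9863, cos φ = 0.8590, √(cos²β − cos²φ) = 0.4847.
K_a = 0.9863 × (0.9863 − 0.4847)/(0.9863 + 0.4847) = 0.3363.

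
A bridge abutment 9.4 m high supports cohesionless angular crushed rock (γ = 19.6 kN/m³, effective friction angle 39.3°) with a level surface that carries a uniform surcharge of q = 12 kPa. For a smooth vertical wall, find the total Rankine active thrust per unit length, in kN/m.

220 kN/m

K_a = tan²(45° − φ/2) = 0.2245.
Soil triangle: ½ K_a γ H² = 0.5×0.2245×19.6×9.4² = 194.4 kN/m.
Surcharge rectangle: K_a q H = 0.2245×12×9.4 = 25.32 kN/m.
Total = 194.4 + 25.32 = 219.7 kN/m.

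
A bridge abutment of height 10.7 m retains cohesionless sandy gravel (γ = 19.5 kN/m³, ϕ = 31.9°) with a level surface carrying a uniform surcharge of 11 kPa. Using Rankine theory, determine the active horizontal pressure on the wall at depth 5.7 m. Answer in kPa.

37.7 kPa

K_a = (1 − sin φ)/(1 + sin φ) = 0.3085.
σ_v = γz + q = 19.5 × 5.7 + 11 = 122.2 kPa.
σ_h = K_a σ_v = 0.3085 × 122.2 = 37.69 kPa.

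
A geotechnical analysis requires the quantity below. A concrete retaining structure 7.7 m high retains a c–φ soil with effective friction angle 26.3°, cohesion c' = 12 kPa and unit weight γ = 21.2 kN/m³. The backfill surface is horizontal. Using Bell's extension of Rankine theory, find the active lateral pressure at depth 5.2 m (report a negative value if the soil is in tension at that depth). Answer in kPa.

K_a = (1 − sin φ)/(1 + sin φ) = 0.3859.
σ_a = K_a γ z − 2c√K_a = 0.3859×21.2×5.2 − 2×12×0.6212 = 27.64 kPa.

27.6 kPa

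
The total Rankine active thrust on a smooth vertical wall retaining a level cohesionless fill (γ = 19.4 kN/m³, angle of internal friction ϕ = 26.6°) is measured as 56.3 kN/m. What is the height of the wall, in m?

K_a = 0.3814. P_a = ½ K_a γ H² ⇒ H = √(2P_a/(K_a γ)).
H = √(2×56.3/(0.3814×19.4)) = 3.901 m.

3.90 m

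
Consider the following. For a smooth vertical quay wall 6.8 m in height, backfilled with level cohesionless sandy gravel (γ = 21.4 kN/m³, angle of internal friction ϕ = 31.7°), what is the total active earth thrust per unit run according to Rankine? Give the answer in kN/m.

K_a = tan²(45° − φ/2) = 0.3111.
P_a = ½ K_a γ H² = 0.5 × 0.3111 × 21.4 × 6.8² = 153.9 kN/m.

154 kN/m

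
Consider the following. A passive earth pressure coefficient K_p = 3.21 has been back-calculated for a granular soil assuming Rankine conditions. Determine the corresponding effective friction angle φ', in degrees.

31.7°

K_p = (1+sin φ)/(1−sin φ) ⇒ sin φ = (K_p − 1)/(K_p + 1) = 0.5249.
φ = arcsin(0.5249) = 31.66°.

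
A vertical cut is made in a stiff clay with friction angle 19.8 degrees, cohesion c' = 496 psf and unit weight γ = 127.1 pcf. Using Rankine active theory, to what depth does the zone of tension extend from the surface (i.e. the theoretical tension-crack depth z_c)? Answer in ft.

K_a = tan²(45° − 19.8°/2) = 0.4939; √K_a = 0.7028.
The active pressure is zero where K_a γ z = 2c√K_a, so z_c = 2c/(γ√K_a) = 2×496/(127.1×0.7028) = 11.11 ft.

11.1 ft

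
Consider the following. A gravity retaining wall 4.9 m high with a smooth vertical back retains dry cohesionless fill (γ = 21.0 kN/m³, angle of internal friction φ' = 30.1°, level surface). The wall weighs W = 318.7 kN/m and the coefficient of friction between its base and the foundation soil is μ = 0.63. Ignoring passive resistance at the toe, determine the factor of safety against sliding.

K_a = tan²(45° − 30.1°/2) = 0.3320.
P_a = ½K_aγH² = 0.5×0.3320×21.0×4.9² = 83.70 kN/m, acting at H/3 = 1.633 m above the base.
FS_sliding = μW / P_a = 0.63×318.7 / 83.70 = 2.399.

2.40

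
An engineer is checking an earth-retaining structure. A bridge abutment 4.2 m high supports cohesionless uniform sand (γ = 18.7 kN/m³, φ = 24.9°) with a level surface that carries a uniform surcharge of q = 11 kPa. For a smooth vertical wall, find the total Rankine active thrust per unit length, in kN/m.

86.0 kN/m

K_a = tan²(45° − φ/2) = 0.4074.
Soil triangle: ½ K_a γ H² = 0.5×0.4074×18.7×4.2² = 67.20 kN/m.
Surcharge rectangle: K_a q H = 0.4074×11×4.2 = 18.82 kN/m.
Total = 67.20 + 18.82 = 86.02 kN/m.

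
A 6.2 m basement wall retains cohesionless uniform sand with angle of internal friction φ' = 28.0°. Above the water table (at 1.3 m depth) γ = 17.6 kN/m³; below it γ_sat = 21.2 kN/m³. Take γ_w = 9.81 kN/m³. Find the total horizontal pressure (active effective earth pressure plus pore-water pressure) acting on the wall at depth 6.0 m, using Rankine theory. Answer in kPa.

73.7 kPa

K_a = (1 − sin φ)/(1 + sin φ) = 0.3610.
γ' = 21.2 − 9.81 = 11.39 kN/m³.
Effective vertical stress at 6.0 m: σ'_v = 17.6×1.3 + 11.39×4.70 = 76.41 kPa.
σ'_h = K_a σ'_v = 0.3610 × 76.41 = 27.59 kPa; u = γ_w × 4.70 = 46.11 kPa.
Total σ_h = 27.59 + 46.11 = 73.69 kPa.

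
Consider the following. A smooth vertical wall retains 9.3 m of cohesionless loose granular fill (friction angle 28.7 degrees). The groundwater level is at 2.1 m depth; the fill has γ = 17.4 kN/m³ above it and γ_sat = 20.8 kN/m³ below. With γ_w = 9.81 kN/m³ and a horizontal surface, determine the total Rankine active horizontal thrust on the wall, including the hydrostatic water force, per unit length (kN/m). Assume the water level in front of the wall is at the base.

K_a = tan²(45° − φ/2) = 0.3511.
γ' = 20.8 − 9.81 = 10.99 kN/m³. Depth below WT = 7.2 m.
σ'_h at WT = K_a γ d_w = 12.83 kPa; at base = 12.83 + K_a γ' × 7.2 = 40.62 kPa.
P₁ (0–2.1 m) = ½×12.83×2.1 = 13.47. P₂ (2.1–9.3 m) = ½(12.83+40.62)×7.2 = 192.4.
P_w = ½ γ_w h₂² = 0.5×9.81×7.2² = 254.3. Total = 13.47+192.4+254.3 = 460.2 kN/m.

460 kN/m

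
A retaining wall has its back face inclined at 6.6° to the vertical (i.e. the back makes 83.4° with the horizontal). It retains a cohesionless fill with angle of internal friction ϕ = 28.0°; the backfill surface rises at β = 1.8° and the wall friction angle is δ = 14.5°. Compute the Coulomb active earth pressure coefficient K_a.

K_a = sin²(α+φ) / [sin²α · sin(α−δ) · (1 + √{sin(φ+δ)sin(φ−β) / (sin(α−δ)sin(α+β))})²].
With α = 83.4°, φ = 28.0°, δ = 14.5°, β = 1.8°: K_a = 0.3837.

0.384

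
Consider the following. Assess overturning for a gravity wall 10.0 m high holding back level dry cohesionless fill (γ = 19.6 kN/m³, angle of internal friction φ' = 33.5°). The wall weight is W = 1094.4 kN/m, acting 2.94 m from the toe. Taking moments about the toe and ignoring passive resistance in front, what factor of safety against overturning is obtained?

3.41

K_a = tan²(45° − 33.5°/2) = 0.2887.
P_a = ½K_aγH² = 0.5×0.2887×19.6×10.0² = 282.9 kN/m, acting at H/3 = 3.333 m above the base.
Overturning moment M_o = P_a × H/3 = 282.9 × 3.333 = 943.1.
Resisting moment M_r = W × 2.94 = 1094.4 × 2.94 = 3218.
FS_overturning = M_r/M_o = 3218/943.1 = 3.412.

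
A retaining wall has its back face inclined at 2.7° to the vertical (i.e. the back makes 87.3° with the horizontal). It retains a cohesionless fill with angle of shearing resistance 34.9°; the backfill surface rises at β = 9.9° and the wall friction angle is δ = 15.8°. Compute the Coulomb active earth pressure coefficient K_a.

0.299

K_a = sin²(α+φ) / [sin²α · sin(α−δ) · (1 + √{sin(φ+δ)sin(φ−β) / (sin(α−δ)sin(α+β))})²].
With α = 87.3°, φ = 34.9°, δ = 15.8°, β = 9.9°: K_a = 0.2995.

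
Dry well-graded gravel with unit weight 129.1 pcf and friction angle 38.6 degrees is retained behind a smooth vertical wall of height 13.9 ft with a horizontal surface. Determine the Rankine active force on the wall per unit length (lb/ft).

2890 lb/ft

K_a = tan²(45° − φ/2) = 0.2316.
P_a = ½ K_a γ H² = 0.5 × 0.2316 × 129.1 × 13.9² = 2889 lb/ft.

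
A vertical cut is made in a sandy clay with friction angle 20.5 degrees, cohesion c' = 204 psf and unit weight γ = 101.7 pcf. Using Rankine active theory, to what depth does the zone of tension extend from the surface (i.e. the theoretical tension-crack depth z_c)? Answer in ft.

5.78 ft

K_a = tan²(45° − 20.5°/2) = 0.4813; √K_a = 0.6937.
The active pressure is zero where K_a γ z = 2c√K_a, so z_c = 2c/(γ√K_a) = 2×204/(101.7×0.6937) = 5.783 ft.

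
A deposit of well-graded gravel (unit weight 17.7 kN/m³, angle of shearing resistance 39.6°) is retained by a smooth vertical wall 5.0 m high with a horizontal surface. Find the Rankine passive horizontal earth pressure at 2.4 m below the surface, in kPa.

K_p = (1 + sin φ)/(1 − sin φ) = 4.516.
σ_h = K_p γ z = 4.516 × 17.7 × 2.4 = 191.8 kPa.

192 kPa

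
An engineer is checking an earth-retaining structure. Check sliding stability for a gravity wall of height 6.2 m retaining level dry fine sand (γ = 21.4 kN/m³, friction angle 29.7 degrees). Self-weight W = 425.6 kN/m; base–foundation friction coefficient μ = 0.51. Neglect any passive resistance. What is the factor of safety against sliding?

K_a = tan²(45° − 29.7°/2) = 0.3374.
P_a = ½K_aγH² = 0.5×0.3374×21.4×6.2² = 138.8 kN/m, acting at H/3 = 2.067 m above the base.
FS_sliding = μW / P_a = 0.51×425.6 / 138.8 = 1.564.

1.56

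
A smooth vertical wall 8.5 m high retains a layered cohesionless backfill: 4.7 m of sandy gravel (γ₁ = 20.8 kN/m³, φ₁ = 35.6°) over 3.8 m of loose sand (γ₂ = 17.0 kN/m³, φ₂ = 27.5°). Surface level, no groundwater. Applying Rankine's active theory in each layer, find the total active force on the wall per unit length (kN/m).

243 kN/m

K_a1 = tan²(45°−35.6°/2) = 0.2641; K_a2 = tan²(45°−27.5°/2) = 0.3682.
Layer 1: σ at base = K_a1 γ₁ h₁ = 25.82 kPa; P₁ = ½×25.82×4.7 = 60.68.
Layer 2: σ_v at top = γ₁h₁ = 97.76; σ_h top = K_a2×97.76 = 36.00; σ_h base = K_a2×(97.76+17.0×3.8) = 59.78.
P₂ = ½(36.00+59.78)×3.8 = 182.0. Total P_a = 60.68+182.0 = 242.7 kN/m.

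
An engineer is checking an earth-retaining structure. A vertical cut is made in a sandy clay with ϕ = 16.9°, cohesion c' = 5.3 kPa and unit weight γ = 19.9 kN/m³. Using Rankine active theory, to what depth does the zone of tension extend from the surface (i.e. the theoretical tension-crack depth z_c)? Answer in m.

0.719 m

K_a = tan²(45° − 16.9°/2) = 0.5495; √K_a = 0.7413.
The active pressure is zero where K_a γ z = 2c√K_a, so z_c = 2c/(γ√K_a) = 2×5.3/(19.9×0.7413) = 0.7185 m.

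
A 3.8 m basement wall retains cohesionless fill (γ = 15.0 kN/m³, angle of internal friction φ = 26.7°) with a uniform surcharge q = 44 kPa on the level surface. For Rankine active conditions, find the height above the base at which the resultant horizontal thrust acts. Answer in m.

1.65 m

K_a = 0.3800.
Triangular part P₁ = ½K_aγH² = 41.15 at H/3 = 1.267 m; rectangular part P₂ = K_a q H = 63.53 at H/2 = 1.900 m.
ȳ = (P₁·1.267 + P₂·1.900)/(P₁+P₂) = 1.651 m.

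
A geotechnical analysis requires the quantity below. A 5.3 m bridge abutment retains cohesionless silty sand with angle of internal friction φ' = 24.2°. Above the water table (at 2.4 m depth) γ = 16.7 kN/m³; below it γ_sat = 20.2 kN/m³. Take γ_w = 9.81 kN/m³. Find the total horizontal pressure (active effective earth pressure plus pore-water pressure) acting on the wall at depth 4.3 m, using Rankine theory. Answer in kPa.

43.7 kPa

K_a = (1 − sin φ)/(1 + sin φ) = 0.4185.
γ' = 20.2 − 9.81 = 10.39 kN/m³.
Effective vertical stress at 4.3 m: σ'_v = 16.7×2.4 + 10.39×1.90 = 59.82 kPa.
σ'_h = K_a σ'_v = 0.4185 × 59.82 = 25.04 kPa; u = γ_w × 1.90 = 18.64 kPa.
Total σ_h = 25.04 + 18.64 = 43.68 kPa.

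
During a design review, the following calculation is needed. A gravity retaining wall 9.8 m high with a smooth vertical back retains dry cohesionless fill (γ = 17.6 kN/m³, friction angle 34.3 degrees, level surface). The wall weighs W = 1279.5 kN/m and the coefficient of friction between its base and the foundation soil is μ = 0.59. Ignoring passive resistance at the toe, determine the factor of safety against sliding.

3.20

K_a = tan²(45° − 34.3°/2) = 0.2792.
P_a = ½K_aγH² = 0.5×0.2792×17.6×9.8² = 235.9 kN/m, acting at H/3 = 3.267 m above the base.
FS_sliding = μW / P_a = 0.59×1279.5 / 235.9 = 3.200.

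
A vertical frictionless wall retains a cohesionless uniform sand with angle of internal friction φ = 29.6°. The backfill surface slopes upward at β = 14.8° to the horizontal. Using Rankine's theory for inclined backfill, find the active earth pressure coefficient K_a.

K_a = cos β · (cos β − √(cos²β − cos²φ)) / (cos β + √(cos²β − cos²φ)).
cos β = 0.9668, cos φ = 0.8695, √(cos²β − cos²φ) = 0.4228.
K_a = 0.9668 × (0.9668 − 0.4228)/(0.9668 + 0.4228) = 0.3785.

0.379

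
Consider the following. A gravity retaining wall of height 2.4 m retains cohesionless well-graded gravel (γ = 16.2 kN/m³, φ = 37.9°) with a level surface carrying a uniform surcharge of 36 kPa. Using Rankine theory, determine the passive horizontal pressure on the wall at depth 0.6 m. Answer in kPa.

191 kPa

K_p = (1 + sin φ)/(1 − sin φ) = 4.185.
σ_v = γz + q = 16.2 × 0.6 + 36 = 45.72 kPa.
σ_h = K_p σ_v = 4.185 × 45.72 = 191.3 kPa.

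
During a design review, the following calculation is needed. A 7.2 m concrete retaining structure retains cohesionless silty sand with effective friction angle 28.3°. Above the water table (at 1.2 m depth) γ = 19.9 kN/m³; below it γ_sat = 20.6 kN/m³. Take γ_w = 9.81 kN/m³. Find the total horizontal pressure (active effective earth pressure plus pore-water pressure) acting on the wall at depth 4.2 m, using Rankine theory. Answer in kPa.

K_a = (1 − sin φ)/(1 + sin φ) = 0.3568.
γ' = 20.6 − 9.81 = 10.79 kN/m³.
Effective vertical stress at 4.2 m: σ'_v = 19.9×1.2 + 10.79×3.00 = 56.25 kPa.
σ'_h = K_a σ'_v = 0.3568 × 56.25 = 20.07 kPa; u = γ_w × 3.00 = 29.43 kPa.
Total σ_h = 20.07 + 29.43 = 49.50 kPa.

49.5 kPa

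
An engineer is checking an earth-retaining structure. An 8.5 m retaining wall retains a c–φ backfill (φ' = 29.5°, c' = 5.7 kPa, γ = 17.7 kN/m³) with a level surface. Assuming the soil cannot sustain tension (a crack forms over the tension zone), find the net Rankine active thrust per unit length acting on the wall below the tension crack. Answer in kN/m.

K_a = 0.3401; √K_a = 0.5832.
Tension-crack depth z_c = 2c/(γ√K_a) = 2×5.7/(17.7×0.5832) = 1.104 m.
σ_a at base = K_a γ H − 2c√K_a = 0.3401×17.7×8.5 − 2×5.7×0.5832 = 44.52 kPa.
P_a = ½ × 44.52 × (H − z_c) = 0.5×44.52×7.396 = 164.6 kN/m.

165 kN/m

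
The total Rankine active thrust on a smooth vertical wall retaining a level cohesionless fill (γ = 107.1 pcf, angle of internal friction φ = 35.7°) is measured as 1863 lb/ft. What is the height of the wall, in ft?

11.5 ft

K_a = 0.2630. P_a = ½ K_a γ H² ⇒ H = √(2P_a/(K_a γ)).
H = √(2×1863/(0.2630×107.1)) = 11.50 ft.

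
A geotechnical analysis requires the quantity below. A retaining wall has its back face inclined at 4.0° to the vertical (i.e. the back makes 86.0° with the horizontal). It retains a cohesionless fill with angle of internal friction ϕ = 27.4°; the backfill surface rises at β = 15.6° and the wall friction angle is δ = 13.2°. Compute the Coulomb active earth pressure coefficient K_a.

0.467

K_a = sin²(α+φ) / [sin²α · sin(α−δ) · (1 + √{sin(φ+δ)sin(φ−β) / (sin(α−δ)sin(α+β))})²].
With α = 86.0°, φ = 27.4°, δ = 13.2°, β = 15.6°: K_a = 0.4672.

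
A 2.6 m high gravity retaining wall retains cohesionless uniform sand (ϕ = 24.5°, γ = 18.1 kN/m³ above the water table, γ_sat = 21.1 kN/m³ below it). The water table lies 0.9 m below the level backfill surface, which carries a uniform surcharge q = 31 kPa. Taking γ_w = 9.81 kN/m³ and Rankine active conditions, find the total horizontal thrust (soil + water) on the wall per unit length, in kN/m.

K_a = tan²(45° − φ/2) = 0.4137.
γ' = 21.1 − 9.81 = 11.29 kN/m³. h₂ = H − d_w = 1.7 m.
σ'_h: at surface K_a·q = 12.83; at WT K_a(q+γd_w) = 19.57; at base K_a(q+γd_w+γ'h₂) = 27.51 kPa.
P₁ = ½(12.83+19.57)×0.9 = 14.58; P₂ = ½(19.57+27.51)×1.7 = 40.01; P_w = ½γ_w h₂² = 14.18.
Total = 14.58+40.01+14.18 = 68.76 kN/m.

68.8 kN/m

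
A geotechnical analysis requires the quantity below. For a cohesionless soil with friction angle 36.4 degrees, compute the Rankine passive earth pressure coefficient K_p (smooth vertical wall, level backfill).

K_p = (1 + sin φ)/(1 − sin φ) = tan²(45° + 36.4°/2) = 3.919.

3.92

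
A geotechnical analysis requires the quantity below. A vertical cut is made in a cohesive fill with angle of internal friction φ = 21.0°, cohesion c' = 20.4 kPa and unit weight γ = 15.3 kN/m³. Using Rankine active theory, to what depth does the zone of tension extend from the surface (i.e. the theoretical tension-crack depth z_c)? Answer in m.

3.88 m

K_a = tan²(45° − 21.0°/2) = 0.4724; √K_a = 0.6873.
The active pressure is zero where K_a γ z = 2c√K_a, so z_c = 2c/(γ√K_a) = 2×20.4/(15.3×0.6873) = 3.880 m.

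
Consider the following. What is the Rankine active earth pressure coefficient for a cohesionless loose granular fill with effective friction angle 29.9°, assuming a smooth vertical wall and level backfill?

0.335

K_a = (1 − sin φ)/(1 + sin φ) = (1 − sin 29.9°)/(1 + sin 29.9°) = 0.3347.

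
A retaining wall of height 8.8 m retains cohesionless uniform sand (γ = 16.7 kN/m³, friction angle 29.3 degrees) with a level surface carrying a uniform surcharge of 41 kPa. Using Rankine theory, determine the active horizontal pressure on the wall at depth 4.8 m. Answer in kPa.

K_a = (1 − sin φ)/(1 + sin φ) = 0.3428.
σ_v = γz + q = 16.7 × 4.8 + 41 = 121.2 kPa.
σ_h = K_a σ_v = 0.3428 × 121.2 = 41.54 kPa.

41.5 kPa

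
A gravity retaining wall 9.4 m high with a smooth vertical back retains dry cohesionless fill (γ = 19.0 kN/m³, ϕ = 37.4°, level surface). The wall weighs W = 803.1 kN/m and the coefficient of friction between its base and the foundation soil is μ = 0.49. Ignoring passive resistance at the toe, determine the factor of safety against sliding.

K_a = tan²(45° − 37.4°/2) = 0.2443.
P_a = ½K_aγH² = 0.5×0.2443×19.0×9.4² = 205.0 kN/m, acting at H/3 = 3.133 m above the base.
FS_sliding = μW / P_a = 0.49×803.1 / 205.0 = 1.919.

1.92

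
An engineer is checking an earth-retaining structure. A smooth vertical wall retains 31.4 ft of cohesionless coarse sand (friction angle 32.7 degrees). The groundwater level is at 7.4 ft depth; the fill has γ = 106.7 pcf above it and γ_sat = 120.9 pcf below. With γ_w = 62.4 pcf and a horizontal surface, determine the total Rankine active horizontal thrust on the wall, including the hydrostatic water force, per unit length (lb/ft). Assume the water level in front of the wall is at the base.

K_a = tan²(45° − φ/2) = 0.2985.
γ' = 120.9 − 62.4 = 58.50 pcf. Depth below WT = 24.0 ft.
σ'_h at WT = K_a γ d_w = 235.7 psf; at base = 235.7 + K_a γ' × 24.0 = 654.8 psf.
P₁ (0–7.4 ft) = ½×235.7×7.4 = 872.0. P₂ (7.4–31.4 ft) = ½(235.7+654.8)×24.0 = 10690.
P_w = ½ γ_w h₂² = 0.5×62.4×24.0² = 17970. Total = 872.0+10690+17970 = 29530 lb/ft.

29500 lb/ft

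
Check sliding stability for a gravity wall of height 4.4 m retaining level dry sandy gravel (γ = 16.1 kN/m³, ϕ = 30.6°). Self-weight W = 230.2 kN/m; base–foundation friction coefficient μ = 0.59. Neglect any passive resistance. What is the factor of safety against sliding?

2.68

K_a = tan²(45° − 30.6°/2) = 0.3253.
P_a = ½K_aγH² = 0.5×0.3253×16.1×4.4² = 50.70 kN/m, acting at H/3 = 1.467 m above the base.
FS_sliding = μW / P_a = 0.59×230.2 / 50.70 = 2.679.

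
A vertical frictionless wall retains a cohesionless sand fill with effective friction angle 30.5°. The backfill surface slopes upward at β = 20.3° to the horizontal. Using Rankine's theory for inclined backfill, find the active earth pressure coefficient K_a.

K_a = cos β · (cos β − √(cos²β − cos²φ)) / (cos β + √(cos²β − cos²φ)).
cos β = 0.9379, cos φ = 0.8616, √(cos²β − cos²φ) = 0.3704.
K_a = 0.9379 × (0.9379 − 0.3704)/(0.9379 + 0.3704) = 0.4068.

0.407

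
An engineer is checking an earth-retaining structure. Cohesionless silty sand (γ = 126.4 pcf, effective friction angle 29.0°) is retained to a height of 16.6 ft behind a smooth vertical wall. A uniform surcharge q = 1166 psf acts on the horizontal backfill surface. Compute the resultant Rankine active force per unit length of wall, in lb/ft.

12800 lb/ft

K_a = tan²(45° − φ/2) = 0.3470.
Soil triangle: ½ K_a γ H² = 0.5×0.3470×126.4×16.6² = 6043 lb/ft.
Surcharge rectangle: K_a q H = 0.3470×1166×16.6 = 6716 lb/ft.
Total = 6043 + 6716 = 12760 lb/ft.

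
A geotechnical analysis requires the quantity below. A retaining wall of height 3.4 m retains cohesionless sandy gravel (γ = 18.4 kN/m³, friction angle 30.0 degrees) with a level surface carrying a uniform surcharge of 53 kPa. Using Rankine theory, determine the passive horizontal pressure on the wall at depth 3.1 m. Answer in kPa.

K_p = (1 + sin φ)/(1 − sin φ) = 3.000.
σ_v = γz + q = 18.4 × 3.1 + 53 = 110.0 kPa.
σ_h = K_p σ_v = 3.000 × 110.0 = 330.1 kPa.

330 kPa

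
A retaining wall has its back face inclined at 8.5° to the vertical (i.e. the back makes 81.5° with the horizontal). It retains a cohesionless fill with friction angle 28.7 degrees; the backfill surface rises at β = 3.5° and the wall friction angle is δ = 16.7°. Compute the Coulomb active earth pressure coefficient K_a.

0.399

K_a = sin²(α+φ) / [sin²α · sin(α−δ) · (1 + √{sin(φ+δ)sin(φ−β) / (sin(α−δ)sin(α+β))})²].
With α = 81.5°, φ = 28.7°, δ = 16.7°, β = 3.5°: K_a = 0.3987.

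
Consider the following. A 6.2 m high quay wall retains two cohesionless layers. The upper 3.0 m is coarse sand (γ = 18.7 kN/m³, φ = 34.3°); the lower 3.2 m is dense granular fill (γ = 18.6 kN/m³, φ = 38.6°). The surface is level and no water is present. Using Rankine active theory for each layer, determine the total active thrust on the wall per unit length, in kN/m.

K_a1 = tan²(45°−34.3°/2) = 0.2792; K_a2 = tan²(45°−38.6°/2) = 0.2316.
Layer 1: σ at base = K_a1 γ₁ h₁ = 15.66 kPa; P₁ = ½×15.66×3.0 = 23.49.
Layer 2: σ_v at top = γ₁h₁ = 56.10; σ_h top = K_a2×56.10 = 12.99; σ_h base = K_a2×(56.10+18.6×3.2) = 26.78.
P₂ = ½(12.99+26.78)×3.2 = 63.64. Total P_a = 23.49+63.64 = 87.13 kN/m.

87.1 kN/m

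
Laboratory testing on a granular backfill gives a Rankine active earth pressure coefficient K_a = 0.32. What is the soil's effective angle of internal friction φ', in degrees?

K_a = tan²(45° − φ/2) ⇒ 45° − φ/2 = arctan(√0.32) = 29.50°.
φ = 2(45° − 29.50°) = 31.01°.

31.0°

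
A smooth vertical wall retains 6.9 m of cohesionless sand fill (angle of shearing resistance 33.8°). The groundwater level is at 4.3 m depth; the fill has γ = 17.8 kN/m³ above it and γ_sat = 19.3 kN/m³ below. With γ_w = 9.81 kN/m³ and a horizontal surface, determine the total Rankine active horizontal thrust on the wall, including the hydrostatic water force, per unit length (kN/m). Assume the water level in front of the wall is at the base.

K_a = tan²(45° − φ/2) = 0.2851.
γ' = 19.3 − 9.81 = 9.490 kN/m³. Depth below WT = 2.6 m.
σ'_h at WT = K_a γ d_w = 21.82 kPa; at base = 21.82 + K_a γ' × 2.6 = 28.86 kPa.
P₁ (0–4.3 m) = ½×21.82×4.3 = 46.92. P₂ (4.3–6.9 m) = ½(21.82+28.86)×2.6 = 65.88.
P_w = ½ γ_w h₂² = 0.5×9.81×2.6² = 33.16. Total = 46.92+65.88+33.16 = 146.0 kN/m.

146 kN/m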